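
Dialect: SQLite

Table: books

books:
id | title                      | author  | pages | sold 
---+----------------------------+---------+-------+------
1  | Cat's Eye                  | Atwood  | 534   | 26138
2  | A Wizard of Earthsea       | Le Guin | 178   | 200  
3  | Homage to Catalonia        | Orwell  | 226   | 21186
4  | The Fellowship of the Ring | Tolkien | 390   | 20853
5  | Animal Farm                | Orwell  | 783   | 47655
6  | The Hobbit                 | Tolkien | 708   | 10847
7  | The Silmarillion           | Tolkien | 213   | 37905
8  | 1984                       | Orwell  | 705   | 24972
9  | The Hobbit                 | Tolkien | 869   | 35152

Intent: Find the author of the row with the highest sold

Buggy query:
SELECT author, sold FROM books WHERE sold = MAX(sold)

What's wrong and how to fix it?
Bug: WHERE is evaluated per row; an aggregate over the whole table isn't defined there

Fix: Wrap MAX in a scalar subquery so WHERE compares against a single value

Corrected query:
SELECT author, sold FROM books WHERE sold = (SELECT MAX(sold) FROM books)

Result:
author | sold 
-------+------
Orwell | 47655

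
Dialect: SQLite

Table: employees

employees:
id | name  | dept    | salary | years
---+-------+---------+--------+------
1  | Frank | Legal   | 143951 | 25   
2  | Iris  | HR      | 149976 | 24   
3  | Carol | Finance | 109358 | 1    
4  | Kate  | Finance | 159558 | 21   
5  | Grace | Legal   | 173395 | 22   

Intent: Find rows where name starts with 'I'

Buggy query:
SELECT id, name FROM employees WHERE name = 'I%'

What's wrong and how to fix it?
Bug: '=' compares the literal string including the % character; pattern matching needs LIKE

Fix: Replace '=' with LIKE so 'I%' is treated as a pattern

Corrected query:
SELECT id, name FROM employees WHERE name LIKE 'I%'

Result:
id | name
---+-----
2  | Iris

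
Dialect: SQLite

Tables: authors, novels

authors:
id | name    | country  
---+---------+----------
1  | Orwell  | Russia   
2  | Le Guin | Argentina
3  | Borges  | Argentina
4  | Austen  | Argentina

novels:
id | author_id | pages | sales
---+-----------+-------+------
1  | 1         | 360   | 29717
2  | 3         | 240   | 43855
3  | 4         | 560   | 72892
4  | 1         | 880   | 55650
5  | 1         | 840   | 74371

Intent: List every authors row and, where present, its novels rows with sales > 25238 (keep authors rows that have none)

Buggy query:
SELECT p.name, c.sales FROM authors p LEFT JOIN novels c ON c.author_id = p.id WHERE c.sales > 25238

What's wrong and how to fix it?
Bug: Filtering c.sales in WHERE discards the NULL rows produced by LEFT JOIN, turning it into an inner join

Fix: Move the right-table condition into the ON clause so unmatched parents are kept

Corrected query:
SELECT p.name, c.sales FROM authors p LEFT JOIN novels c ON c.author_id = p.id AND c.sales > 25238

Result:
name    | sales
--------+------
Orwell  | 29717
Orwell  | 55650
Orwell  | 74371
Le Guin | NULL 
Borges  | 43855
Austen  | 72892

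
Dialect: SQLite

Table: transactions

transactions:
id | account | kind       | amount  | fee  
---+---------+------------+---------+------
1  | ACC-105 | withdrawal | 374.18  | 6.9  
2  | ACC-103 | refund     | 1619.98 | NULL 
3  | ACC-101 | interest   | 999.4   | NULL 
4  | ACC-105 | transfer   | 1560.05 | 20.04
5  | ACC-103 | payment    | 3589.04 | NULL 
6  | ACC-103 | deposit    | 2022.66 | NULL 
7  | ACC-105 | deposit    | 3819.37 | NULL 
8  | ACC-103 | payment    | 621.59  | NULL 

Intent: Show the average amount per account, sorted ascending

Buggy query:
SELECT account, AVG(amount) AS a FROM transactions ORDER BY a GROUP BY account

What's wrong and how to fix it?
Bug: GROUP BY must precede ORDER BY

Fix: Move ORDER BY to the end, after GROUP BY

Corrected query:
SELECT account, AVG(amount) AS a FROM transactions GROUP BY account ORDER BY a

Result:
account | a          
--------+------------
ACC-101 | 999.4      
ACC-105 | 1917.866667
ACC-103 | 1963.3175  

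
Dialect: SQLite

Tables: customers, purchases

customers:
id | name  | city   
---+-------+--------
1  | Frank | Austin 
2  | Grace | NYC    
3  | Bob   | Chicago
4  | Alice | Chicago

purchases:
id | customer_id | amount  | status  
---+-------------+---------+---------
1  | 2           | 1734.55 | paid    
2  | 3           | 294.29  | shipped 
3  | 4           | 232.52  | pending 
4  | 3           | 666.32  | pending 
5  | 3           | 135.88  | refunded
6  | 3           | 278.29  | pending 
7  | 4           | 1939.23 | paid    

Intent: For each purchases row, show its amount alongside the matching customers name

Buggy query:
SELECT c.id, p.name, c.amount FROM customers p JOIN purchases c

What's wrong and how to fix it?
Bug: Missing join condition: each purchases row is matched to all customers rows instead of just its own

Fix: Add ON c.customer_id = p.id to the JOIN

Corrected query:
SELECT c.id, p.name, c.amount FROM customers p JOIN purchases c ON c.customer_id = p.id

Result:
id | name  | amount 
---+-------+--------
1  | Grace | 1734.55
2  | Bob   | 294.29 
3  | Alice | 232.52 
4  | Bob   | 666.32 
5  | Bob   | 135.88 
6  | Bob   | 278.29 
7  | Alice | 1939.23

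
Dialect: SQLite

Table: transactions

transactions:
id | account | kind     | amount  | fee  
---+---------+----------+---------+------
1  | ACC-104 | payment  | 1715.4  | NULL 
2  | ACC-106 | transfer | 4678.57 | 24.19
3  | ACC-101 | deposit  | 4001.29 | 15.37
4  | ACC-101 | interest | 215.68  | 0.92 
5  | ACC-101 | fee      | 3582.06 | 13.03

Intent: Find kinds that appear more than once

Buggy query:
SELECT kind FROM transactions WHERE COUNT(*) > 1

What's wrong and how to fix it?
Bug: COUNT(*) is an aggregate and cannot be used in WHERE

Fix: GROUP BY kind, then filter groups with HAVING COUNT(*) > 1

Corrected query:
SELECT kind FROM transactions GROUP BY kind HAVING COUNT(*) > 1

Result:
(no rows)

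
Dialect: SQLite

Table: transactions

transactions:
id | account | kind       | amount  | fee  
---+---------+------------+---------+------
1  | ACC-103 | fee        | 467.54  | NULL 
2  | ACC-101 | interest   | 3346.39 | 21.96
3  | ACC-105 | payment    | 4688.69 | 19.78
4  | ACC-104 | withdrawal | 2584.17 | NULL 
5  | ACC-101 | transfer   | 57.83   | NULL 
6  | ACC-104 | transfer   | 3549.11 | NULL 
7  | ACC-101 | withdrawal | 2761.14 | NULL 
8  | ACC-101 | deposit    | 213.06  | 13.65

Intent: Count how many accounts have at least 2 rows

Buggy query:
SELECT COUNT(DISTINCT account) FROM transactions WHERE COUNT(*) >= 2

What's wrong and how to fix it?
Bug: WHERE filters individual rows, not groups, so a group-level COUNT is invalid there

Fix: Use a subquery that GROUPs and filters with HAVING, then count its rows

Corrected query:
SELECT COUNT(*) FROM (SELECT account FROM transactions GROUP BY account HAVING COUNT(*) >= 2)

Result:
COUNT(*)
--------
2       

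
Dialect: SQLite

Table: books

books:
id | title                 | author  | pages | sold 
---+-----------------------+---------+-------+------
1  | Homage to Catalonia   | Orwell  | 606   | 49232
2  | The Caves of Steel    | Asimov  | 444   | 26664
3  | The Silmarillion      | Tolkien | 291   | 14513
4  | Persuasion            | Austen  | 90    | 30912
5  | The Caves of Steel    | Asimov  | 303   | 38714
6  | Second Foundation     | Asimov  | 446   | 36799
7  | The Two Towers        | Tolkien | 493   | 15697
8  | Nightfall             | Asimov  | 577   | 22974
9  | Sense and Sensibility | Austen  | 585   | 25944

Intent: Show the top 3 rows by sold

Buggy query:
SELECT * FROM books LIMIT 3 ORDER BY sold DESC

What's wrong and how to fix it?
Bug: LIMIT must come after ORDER BY

Fix: Swap the clauses: ORDER BY first, then LIMIT

Corrected query:
SELECT * FROM books ORDER BY sold DESC LIMIT 3

Result:
id | title               | author | pages | sold 
---+---------------------+--------+-------+------
1  | Homage to Catalonia | Orwell | 606   | 49232
5  | The Caves of Steel  | Asimov | 303   | 38714
6  | Second Foundation   | Asimov | 446   | 36799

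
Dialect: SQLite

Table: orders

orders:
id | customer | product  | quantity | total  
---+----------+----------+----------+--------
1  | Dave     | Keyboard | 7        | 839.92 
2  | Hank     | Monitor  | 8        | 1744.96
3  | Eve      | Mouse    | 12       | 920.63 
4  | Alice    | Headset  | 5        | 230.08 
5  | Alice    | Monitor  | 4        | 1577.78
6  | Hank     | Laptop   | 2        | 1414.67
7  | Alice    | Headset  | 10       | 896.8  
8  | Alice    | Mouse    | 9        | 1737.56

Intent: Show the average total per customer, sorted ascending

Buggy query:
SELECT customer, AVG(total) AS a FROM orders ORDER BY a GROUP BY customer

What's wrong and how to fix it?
Bug: ORDER BY appears before GROUP BY; SQL clause order requires GROUP BY first

Fix: Move ORDER BY to the end, after GROUP BY

Corrected query:
SELECT customer, AVG(total) AS a FROM orders GROUP BY customer ORDER BY a

Result:
customer | a       
---------+---------
Dave     | 839.92  
Eve      | 920.63  
Alice    | 1110.555
Hank     | 1579.815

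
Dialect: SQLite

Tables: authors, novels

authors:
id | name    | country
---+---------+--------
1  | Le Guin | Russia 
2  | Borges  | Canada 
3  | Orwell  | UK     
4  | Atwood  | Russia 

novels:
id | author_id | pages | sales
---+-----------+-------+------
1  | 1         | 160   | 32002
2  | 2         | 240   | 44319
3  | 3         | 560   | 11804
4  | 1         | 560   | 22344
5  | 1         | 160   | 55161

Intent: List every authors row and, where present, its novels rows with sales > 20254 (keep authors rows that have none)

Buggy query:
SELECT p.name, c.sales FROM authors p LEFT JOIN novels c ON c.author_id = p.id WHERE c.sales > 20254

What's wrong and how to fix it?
Bug: A WHERE condition on the right-hand table after LEFT JOIN drops unmatched parents

Fix: Put 'c.sales > 20254' in the JOIN's ON clause instead of WHERE

Corrected query:
SELECT p.name, c.sales FROM authors p LEFT JOIN novels c ON c.author_id = p.id AND c.sales > 20254

Result:
name    | sales
--------+------
Le Guin | 22344
Le Guin | 32002
Le Guin | 55161
Borges  | 44319
Orwell  | NULL 
Atwood  | NULL 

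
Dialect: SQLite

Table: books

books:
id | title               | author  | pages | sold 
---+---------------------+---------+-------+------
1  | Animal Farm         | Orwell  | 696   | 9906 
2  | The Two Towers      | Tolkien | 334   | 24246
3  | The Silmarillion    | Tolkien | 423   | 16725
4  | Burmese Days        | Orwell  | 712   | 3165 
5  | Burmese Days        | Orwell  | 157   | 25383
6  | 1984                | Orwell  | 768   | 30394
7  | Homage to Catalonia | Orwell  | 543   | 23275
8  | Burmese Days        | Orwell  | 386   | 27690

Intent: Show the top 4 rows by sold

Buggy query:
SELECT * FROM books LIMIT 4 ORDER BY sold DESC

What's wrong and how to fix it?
Bug: ORDER BY cannot follow LIMIT; LIMIT is the final clause

Fix: Sort with ORDER BY, then apply LIMIT

Corrected query:
SELECT * FROM books ORDER BY sold DESC LIMIT 4

Result:
id | title          | author  | pages | sold 
---+----------------+---------+-------+------
6  | 1984           | Orwell  | 768   | 30394
8  | Burmese Days   | Orwell  | 386   | 27690
5  | Burmese Days   | Orwell  | 157   | 25383
2  | The Two Towers | Tolkien | 334   | 24246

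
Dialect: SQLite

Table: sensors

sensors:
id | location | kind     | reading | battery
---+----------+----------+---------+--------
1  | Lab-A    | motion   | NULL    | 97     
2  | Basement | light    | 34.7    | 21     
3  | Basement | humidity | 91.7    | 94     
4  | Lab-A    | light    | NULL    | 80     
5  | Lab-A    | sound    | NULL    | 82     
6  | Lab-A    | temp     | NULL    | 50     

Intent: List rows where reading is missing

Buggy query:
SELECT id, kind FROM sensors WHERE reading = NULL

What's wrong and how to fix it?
Bug: '= NULL' is always unknown in SQL three-valued logic, so no rows match

Fix: Use IS NULL to test for NULL

Corrected query:
SELECT id, kind FROM sensors WHERE reading IS NULL

Result:
id | kind  
---+-------
1  | motion
4  | light 
5  | sound 
6  | temp  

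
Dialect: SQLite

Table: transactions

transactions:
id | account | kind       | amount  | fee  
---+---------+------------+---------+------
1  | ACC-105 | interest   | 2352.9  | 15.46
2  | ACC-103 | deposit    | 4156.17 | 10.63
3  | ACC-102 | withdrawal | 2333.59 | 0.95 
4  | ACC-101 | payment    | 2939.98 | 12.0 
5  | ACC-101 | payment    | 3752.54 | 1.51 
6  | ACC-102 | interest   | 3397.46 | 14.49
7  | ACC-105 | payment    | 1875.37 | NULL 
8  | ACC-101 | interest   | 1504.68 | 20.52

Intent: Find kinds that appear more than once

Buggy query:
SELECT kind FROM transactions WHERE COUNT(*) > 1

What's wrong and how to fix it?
Bug: COUNT(*) is an aggregate and cannot be used in WHERE

Fix: GROUP BY kind, then filter groups with HAVING COUNT(*) > 1

Corrected query:
SELECT kind FROM transactions GROUP BY kind HAVING COUNT(*) > 1

Result:
kind    
--------
interest
payment 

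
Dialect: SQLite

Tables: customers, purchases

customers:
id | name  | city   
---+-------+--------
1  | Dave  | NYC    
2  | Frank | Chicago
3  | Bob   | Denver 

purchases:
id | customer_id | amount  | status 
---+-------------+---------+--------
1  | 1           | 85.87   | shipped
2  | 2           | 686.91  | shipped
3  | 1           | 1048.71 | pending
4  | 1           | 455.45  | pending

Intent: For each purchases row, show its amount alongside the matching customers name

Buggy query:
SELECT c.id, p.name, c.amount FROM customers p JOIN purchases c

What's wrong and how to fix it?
Bug: JOIN with no ON clause produces a cartesian product; every purchases row pairs with every customers row

Fix: Add ON c.customer_id = p.id to the JOIN

Corrected query:
SELECT c.id, p.name, c.amount FROM customers p JOIN purchases c ON c.customer_id = p.id

Result:
id | name  | amount 
---+-------+--------
1  | Dave  | 85.87  
2  | Frank | 686.91 
3  | Dave  | 1048.71
4  | Dave  | 455.45 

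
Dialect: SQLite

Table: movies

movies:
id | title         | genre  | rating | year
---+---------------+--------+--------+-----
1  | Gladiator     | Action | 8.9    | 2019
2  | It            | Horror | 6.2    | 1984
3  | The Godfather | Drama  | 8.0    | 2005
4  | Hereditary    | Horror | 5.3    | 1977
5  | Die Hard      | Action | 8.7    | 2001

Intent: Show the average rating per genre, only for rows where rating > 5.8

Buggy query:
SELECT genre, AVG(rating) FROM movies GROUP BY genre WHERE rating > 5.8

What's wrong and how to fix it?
Bug: WHERE cannot follow GROUP BY

Fix: Place WHERE between FROM and GROUP BY

Corrected query:
SELECT genre, AVG(rating) FROM movies WHERE rating > 5.8 GROUP BY genre

Result:
genre  | AVG(rating)
-------+------------
Action | 8.8        
Drama  | 8          
Horror | 6.2        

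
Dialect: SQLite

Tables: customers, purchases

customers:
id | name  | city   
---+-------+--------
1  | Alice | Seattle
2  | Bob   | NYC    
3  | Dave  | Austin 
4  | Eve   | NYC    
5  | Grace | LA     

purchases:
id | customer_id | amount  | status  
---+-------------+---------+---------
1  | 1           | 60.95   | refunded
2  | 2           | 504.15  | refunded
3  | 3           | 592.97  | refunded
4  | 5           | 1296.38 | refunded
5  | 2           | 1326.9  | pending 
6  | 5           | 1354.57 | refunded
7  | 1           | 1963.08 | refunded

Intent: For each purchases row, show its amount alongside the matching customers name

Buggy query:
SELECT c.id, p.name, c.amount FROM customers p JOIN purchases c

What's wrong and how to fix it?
Bug: Missing join condition: each purchases row is matched to all customers rows instead of just its own

Fix: Add ON c.customer_id = p.id to the JOIN

Corrected query:
SELECT c.id, p.name, c.amount FROM customers p JOIN purchases c ON c.customer_id = p.id

Result:
id | name  | amount 
---+-------+--------
1  | Alice | 60.95  
2  | Bob   | 504.15 
3  | Dave  | 592.97 
4  | Grace | 1296.38
5  | Bob   | 1326.9 
6  | Grace | 1354.57
7  | Alice | 1963.08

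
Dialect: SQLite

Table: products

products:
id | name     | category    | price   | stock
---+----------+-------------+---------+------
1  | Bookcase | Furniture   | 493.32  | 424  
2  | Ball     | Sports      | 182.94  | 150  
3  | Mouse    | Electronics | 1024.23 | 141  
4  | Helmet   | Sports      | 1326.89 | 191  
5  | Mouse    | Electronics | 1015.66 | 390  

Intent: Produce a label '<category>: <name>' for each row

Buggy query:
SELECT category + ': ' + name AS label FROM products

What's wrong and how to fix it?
Bug: '+' is numeric addition; on text columns SQLite converts them to 0 instead of concatenating

Fix: Use the || operator for string concatenation

Corrected query:
SELECT category || ': ' || name AS label FROM products

Result:
label              
-------------------
Furniture: Bookcase
Sports: Ball       
Electronics: Mouse 
Sports: Helmet     
Electronics: Mouse 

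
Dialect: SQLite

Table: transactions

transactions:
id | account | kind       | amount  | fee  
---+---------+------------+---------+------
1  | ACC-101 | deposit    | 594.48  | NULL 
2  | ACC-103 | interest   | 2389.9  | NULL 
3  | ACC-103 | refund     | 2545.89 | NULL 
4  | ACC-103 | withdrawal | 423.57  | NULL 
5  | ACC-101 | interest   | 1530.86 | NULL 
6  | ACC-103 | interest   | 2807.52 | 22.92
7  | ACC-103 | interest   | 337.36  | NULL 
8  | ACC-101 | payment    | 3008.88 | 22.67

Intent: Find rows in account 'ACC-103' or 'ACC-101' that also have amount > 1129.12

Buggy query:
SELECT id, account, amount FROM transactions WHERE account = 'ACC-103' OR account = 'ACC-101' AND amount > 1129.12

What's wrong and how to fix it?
Bug: AND binds tighter than OR, so this parses as account = 'ACC-103' OR (account = 'ACC-101' AND amount > 1129.12)

Fix: Group the OR with parentheses (or use IN), then AND the threshold

Corrected query:
SELECT id, account, amount FROM transactions WHERE (account = 'ACC-103' OR account = 'ACC-101') AND amount > 1129.12

Result:
id | account | amount 
---+---------+--------
2  | ACC-103 | 2389.9 
3  | ACC-103 | 2545.89
5  | ACC-101 | 1530.86
6  | ACC-103 | 2807.52
8  | ACC-101 | 3008.88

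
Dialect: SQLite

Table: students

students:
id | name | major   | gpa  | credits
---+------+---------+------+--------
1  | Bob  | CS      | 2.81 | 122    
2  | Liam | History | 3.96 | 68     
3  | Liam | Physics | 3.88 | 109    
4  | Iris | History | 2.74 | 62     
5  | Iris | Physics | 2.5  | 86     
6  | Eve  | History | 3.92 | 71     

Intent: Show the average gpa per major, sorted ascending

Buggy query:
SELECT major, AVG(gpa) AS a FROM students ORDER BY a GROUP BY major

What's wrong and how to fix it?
Bug: ORDER BY appears before GROUP BY; SQL clause order requires GROUP BY first

Fix: Move ORDER BY to the end, after GROUP BY

Corrected query:
SELECT major, AVG(gpa) AS a FROM students GROUP BY major ORDER BY a

Result:
major   | a   
--------+-----
CS      | 2.81
Physics | 3.19
History | 3.54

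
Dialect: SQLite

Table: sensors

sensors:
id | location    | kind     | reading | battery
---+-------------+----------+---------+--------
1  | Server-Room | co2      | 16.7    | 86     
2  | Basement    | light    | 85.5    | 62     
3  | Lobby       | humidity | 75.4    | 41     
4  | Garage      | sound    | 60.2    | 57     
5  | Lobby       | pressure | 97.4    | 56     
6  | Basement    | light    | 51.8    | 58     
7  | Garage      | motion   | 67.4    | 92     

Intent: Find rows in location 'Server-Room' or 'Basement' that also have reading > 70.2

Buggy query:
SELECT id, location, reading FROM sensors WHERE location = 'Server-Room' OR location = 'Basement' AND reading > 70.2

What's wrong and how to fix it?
Bug: Without parentheses, AND is evaluated before OR, so the reading filter only applies to the 'Basement' branch

Fix: Group the OR with parentheses (or use IN), then AND the threshold

Corrected query:
SELECT id, location, reading FROM sensors WHERE (location = 'Server-Room' OR location = 'Basement') AND reading > 70.2

Result:
id | location | reading
---+----------+--------
2  | Basement | 85.5   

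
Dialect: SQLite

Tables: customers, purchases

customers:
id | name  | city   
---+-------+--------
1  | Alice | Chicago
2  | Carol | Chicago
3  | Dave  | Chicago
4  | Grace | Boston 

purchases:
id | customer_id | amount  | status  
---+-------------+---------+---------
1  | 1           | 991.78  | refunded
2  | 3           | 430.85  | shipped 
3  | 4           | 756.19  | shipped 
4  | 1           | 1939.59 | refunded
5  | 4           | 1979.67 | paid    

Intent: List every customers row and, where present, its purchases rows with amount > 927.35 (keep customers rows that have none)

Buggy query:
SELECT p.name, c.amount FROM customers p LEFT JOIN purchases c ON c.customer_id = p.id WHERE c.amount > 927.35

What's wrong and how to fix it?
Bug: Filtering c.amount in WHERE discards the NULL rows produced by LEFT JOIN, turning it into an inner join

Fix: Put 'c.amount > 927.35' in the JOIN's ON clause instead of WHERE

Corrected query:
SELECT p.name, c.amount FROM customers p LEFT JOIN purchases c ON c.customer_id = p.id AND c.amount > 927.35

Result:
name  | amount 
------+--------
Alice | 991.78 
Alice | 1939.59
Carol | NULL   
Dave  | NULL   
Grace | 1979.67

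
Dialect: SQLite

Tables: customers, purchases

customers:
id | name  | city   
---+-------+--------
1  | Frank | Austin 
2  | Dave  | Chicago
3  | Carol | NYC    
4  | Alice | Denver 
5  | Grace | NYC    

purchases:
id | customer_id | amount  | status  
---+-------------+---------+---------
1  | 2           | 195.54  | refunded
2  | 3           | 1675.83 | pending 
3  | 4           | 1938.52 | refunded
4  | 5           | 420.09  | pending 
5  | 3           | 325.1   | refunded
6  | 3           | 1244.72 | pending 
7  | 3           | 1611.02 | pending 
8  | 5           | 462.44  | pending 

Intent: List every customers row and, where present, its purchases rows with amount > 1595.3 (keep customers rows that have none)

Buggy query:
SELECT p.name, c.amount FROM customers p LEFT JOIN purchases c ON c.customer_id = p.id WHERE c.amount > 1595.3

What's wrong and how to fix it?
Bug: A WHERE condition on the right-hand table after LEFT JOIN drops unmatched parents

Fix: Put 'c.amount > 1595.3' in the JOIN's ON clause instead of WHERE

Corrected query:
SELECT p.name, c.amount FROM customers p LEFT JOIN purchases c ON c.customer_id = p.id AND c.amount > 1595.3

Result:
name  | amount 
------+--------
Frank | NULL   
Dave  | NULL   
Carol | 1611.02
Carol | 1675.83
Alice | 1938.52
Grace | NULL   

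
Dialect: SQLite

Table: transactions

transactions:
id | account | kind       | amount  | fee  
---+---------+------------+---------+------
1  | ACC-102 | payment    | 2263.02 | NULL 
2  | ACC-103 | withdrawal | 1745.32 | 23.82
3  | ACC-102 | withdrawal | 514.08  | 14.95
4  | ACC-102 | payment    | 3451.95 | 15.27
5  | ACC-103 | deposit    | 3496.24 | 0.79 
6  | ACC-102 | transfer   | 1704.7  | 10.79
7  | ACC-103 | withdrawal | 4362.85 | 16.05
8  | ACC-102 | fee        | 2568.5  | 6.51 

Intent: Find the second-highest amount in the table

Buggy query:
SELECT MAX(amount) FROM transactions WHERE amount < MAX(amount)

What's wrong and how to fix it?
Bug: The inner MAX is an aggregate inside WHERE, which is not allowed

Fix: Compute the overall MAX in a subquery, then take MAX of rows below it

Corrected query:
SELECT MAX(amount) FROM transactions WHERE amount < (SELECT MAX(amount) FROM transactions)

Result:
MAX(amount)
-----------
3496.24    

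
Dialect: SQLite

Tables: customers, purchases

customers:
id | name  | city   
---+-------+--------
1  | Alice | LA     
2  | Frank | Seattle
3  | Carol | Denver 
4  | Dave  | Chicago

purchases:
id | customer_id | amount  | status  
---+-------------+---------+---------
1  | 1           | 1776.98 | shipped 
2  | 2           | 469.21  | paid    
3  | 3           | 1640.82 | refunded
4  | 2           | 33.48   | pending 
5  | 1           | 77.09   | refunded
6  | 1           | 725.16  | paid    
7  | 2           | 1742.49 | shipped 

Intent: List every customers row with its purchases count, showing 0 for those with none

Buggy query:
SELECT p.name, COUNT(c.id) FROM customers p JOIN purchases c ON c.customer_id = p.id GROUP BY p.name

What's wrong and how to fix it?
Bug: INNER JOIN drops customers rows that have no matching purchases rows

Fix: Use LEFT JOIN so parents without children still appear (COUNT(c.id) gives 0)

Corrected query:
SELECT p.name, COUNT(c.id) FROM customers p LEFT JOIN purchases c ON c.customer_id = p.id GROUP BY p.name

Result:
name  | COUNT(c.id)
------+------------
Alice | 3          
Carol | 1          
Dave  | 0          
Frank | 3          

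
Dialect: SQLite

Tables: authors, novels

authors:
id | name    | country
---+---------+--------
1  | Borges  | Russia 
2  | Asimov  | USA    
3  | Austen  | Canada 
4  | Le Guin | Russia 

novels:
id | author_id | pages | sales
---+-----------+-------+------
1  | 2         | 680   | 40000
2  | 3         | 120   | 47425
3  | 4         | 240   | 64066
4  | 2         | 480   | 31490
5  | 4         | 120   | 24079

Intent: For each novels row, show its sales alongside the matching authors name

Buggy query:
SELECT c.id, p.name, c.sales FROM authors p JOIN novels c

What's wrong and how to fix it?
Bug: JOIN with no ON clause produces a cartesian product; every novels row pairs with every authors row

Fix: Specify the join condition linking the foreign key to the parent id

Corrected query:
SELECT c.id, p.name, c.sales FROM authors p JOIN novels c ON c.author_id = p.id

Result:
id | name    | sales
---+---------+------
1  | Asimov  | 40000
2  | Austen  | 47425
3  | Le Guin | 64066
4  | Asimov  | 31490
5  | Le Guin | 24079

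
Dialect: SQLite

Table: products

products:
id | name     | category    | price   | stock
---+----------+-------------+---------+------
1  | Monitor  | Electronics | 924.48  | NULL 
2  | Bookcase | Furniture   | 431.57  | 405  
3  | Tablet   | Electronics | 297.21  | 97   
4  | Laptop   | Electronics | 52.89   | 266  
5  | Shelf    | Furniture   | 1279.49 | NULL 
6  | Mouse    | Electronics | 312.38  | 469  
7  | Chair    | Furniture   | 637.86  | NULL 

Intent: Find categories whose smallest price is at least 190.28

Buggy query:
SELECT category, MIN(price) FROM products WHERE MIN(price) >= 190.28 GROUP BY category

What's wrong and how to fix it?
Bug: Aggregates like MIN are computed per group after WHERE runs

Fix: Replace WHERE with HAVING after the GROUP BY

Corrected query:
SELECT category, MIN(price) FROM products GROUP BY category HAVING MIN(price) >= 190.28

Result:
category  | MIN(price)
----------+-----------
Furniture | 431.57    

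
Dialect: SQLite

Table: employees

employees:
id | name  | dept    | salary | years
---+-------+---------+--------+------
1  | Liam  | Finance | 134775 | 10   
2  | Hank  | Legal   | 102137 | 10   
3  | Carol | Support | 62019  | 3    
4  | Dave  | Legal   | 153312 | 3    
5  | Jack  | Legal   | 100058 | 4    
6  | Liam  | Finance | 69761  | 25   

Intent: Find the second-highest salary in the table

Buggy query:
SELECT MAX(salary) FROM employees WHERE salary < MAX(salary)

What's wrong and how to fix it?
Bug: MAX(salary) on the right of the comparison is an aggregate-in-WHERE error

Fix: Put the inner MAX in a scalar subquery

Corrected query:
SELECT MAX(salary) FROM employees WHERE salary < (SELECT MAX(salary) FROM employees)

Result:
MAX(salary)
-----------
134775     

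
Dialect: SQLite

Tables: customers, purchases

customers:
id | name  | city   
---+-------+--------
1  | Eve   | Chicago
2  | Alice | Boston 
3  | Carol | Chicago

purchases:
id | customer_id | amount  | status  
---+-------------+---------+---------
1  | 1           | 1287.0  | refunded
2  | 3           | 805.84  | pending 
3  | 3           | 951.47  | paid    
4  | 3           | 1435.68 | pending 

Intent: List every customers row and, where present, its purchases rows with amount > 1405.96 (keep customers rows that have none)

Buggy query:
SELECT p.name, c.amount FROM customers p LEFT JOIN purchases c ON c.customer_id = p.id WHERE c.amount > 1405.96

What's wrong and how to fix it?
Bug: Filtering c.amount in WHERE discards the NULL rows produced by LEFT JOIN, turning it into an inner join

Fix: Move the right-table condition into the ON clause so unmatched parents are kept

Corrected query:
SELECT p.name, c.amount FROM customers p LEFT JOIN purchases c ON c.customer_id = p.id AND c.amount > 1405.96

Result:
name  | amount 
------+--------
Eve   | NULL   
Alice | NULL   
Carol | 1435.68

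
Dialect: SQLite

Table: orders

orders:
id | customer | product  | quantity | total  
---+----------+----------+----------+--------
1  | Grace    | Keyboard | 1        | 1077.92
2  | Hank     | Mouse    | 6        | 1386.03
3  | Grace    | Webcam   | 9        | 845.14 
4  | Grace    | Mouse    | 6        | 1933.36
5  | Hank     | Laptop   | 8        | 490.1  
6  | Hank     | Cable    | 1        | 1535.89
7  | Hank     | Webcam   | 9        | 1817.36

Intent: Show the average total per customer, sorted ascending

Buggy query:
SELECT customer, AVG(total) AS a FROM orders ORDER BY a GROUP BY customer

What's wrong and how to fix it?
Bug: GROUP BY must precede ORDER BY

Fix: Move ORDER BY to the end, after GROUP BY

Corrected query:
SELECT customer, AVG(total) AS a FROM orders GROUP BY customer ORDER BY a

Result:
customer | a          
---------+------------
Grace    | 1285.473333
Hank     | 1307.345   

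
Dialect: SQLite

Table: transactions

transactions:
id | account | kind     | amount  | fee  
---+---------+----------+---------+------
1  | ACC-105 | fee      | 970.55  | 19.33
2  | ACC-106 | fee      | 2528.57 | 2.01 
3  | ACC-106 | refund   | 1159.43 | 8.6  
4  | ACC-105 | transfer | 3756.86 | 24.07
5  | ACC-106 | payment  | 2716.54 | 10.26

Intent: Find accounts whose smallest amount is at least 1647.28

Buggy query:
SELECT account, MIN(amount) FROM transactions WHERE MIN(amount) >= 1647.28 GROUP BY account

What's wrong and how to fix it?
Bug: Aggregates like MIN are computed per group after WHERE runs

Fix: Use HAVING for the per-group MIN condition

Corrected query:
SELECT account, MIN(amount) FROM transactions GROUP BY account HAVING MIN(amount) >= 1647.28

Result:
(no rows)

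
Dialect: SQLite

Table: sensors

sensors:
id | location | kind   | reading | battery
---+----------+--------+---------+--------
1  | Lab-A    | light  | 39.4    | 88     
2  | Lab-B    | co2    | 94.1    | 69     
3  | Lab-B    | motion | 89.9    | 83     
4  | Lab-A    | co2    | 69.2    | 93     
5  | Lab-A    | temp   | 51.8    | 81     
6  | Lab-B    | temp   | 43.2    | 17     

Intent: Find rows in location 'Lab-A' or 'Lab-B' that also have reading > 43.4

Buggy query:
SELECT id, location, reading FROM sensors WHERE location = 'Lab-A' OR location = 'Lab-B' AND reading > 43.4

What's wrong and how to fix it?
Bug: Without parentheses, AND is evaluated before OR, so the reading filter only applies to the 'Lab-B' branch

Fix: Add parentheses around the OR so the AND applies to both alternatives

Corrected query:
SELECT id, location, reading FROM sensors WHERE (location = 'Lab-A' OR location = 'Lab-B') AND reading > 43.4

Result:
id | location | reading
---+----------+--------
2  | Lab-B    | 94.1   
3  | Lab-B    | 89.9   
4  | Lab-A    | 69.2   
5  | Lab-A    | 51.8   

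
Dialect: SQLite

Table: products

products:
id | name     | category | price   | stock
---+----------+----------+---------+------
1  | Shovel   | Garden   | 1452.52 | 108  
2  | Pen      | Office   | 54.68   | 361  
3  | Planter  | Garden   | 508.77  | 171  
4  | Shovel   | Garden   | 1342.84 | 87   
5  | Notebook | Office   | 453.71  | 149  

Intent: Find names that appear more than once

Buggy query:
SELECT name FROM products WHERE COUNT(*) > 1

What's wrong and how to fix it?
Bug: COUNT(*) is an aggregate and cannot be used in WHERE

Fix: Group first, then use HAVING for the count condition

Corrected query:
SELECT name FROM products GROUP BY name HAVING COUNT(*) > 1

Result:
name  
------
Shovel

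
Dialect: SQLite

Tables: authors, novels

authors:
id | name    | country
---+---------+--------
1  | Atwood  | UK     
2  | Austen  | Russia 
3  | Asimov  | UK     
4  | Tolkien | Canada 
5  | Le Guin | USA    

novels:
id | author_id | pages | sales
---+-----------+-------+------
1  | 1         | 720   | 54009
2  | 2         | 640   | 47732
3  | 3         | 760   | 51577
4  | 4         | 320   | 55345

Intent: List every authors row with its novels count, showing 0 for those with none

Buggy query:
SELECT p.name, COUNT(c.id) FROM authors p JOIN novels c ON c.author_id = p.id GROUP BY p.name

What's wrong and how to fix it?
Bug: INNER JOIN drops authors rows that have no matching novels rows

Fix: Switch to LEFT JOIN to retain unmatched parent rows

Corrected query:
SELECT p.name, COUNT(c.id) FROM authors p LEFT JOIN novels c ON c.author_id = p.id GROUP BY p.name

Result:
name    | COUNT(c.id)
--------+------------
Asimov  | 1          
Atwood  | 1          
Austen  | 1          
Le Guin | 0          
Tolkien | 1          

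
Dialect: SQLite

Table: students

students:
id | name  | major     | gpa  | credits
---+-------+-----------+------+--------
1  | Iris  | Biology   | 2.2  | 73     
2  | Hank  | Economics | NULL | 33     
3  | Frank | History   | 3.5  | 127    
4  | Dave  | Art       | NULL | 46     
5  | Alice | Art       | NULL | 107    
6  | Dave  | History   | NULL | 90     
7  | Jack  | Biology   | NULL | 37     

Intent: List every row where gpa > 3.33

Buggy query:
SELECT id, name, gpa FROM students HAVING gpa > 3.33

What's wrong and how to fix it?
Bug: HAVING filters the output of aggregation, but this query has no GROUP BY and no aggregate functions, so SQLite rejects it (HAVING clause on a non-aggregate query); the condition here is per row

Fix: Replace HAVING with WHERE since the condition applies to individual rows

Corrected query:
SELECT id, name, gpa FROM students WHERE gpa > 3.33

Result:
id | name  | gpa
---+-------+----
3  | Frank | 3.5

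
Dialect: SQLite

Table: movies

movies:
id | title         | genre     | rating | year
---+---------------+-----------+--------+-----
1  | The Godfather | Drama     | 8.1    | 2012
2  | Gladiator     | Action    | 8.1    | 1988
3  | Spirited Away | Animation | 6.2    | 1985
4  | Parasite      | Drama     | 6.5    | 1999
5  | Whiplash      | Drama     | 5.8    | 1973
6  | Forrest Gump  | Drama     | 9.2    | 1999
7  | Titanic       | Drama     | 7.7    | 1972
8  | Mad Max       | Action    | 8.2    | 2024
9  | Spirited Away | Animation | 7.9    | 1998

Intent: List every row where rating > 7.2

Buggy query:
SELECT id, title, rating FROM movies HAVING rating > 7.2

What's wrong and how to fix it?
Bug: This is a non-aggregate query (no GROUP BY, no aggregates), so in SQLite the HAVING clause is invalid here; a row-level condition belongs in WHERE

Fix: Use WHERE for row-level filtering

Corrected query:
SELECT id, title, rating FROM movies WHERE rating > 7.2

Result:
id | title         | rating
---+---------------+-------
1  | The Godfather | 8.1   
2  | Gladiator     | 8.1   
6  | Forrest Gump  | 9.2   
7  | Titanic       | 7.7   
8  | Mad Max       | 8.2   
9  | Spirited Away | 7.9   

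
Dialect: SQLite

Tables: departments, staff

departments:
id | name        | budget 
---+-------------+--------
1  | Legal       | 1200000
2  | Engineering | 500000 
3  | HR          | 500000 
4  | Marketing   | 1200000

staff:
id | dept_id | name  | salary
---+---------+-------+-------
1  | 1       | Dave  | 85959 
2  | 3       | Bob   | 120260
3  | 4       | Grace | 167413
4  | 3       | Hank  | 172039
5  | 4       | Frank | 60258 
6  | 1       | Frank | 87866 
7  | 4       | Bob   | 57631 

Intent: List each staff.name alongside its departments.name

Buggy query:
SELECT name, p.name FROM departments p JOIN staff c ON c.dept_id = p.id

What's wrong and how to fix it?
Bug: 'name' exists in both joined tables, so the database can't tell which one is meant

Fix: Prefix ambiguous columns with the table alias

Corrected query:
SELECT c.name, p.name FROM departments p JOIN staff c ON c.dept_id = p.id

Result:
name  | name     
------+----------
Dave  | Legal    
Bob   | HR       
Grace | Marketing
Hank  | HR       
Frank | Marketing
Frank | Legal    
Bob   | Marketing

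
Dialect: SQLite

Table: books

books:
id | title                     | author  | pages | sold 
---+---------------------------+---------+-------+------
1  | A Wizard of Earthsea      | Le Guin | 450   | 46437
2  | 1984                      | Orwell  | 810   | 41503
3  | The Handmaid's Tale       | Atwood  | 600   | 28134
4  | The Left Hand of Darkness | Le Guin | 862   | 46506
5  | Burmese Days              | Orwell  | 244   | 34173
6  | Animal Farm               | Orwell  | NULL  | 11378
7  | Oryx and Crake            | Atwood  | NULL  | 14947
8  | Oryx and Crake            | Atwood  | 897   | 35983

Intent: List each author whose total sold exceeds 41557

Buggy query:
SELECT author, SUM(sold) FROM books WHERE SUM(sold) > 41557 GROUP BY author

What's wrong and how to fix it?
Bug: WHERE runs before GROUP BY, so aggregates aren't available there

Fix: Use HAVING (which filters groups after aggregation) instead of WHERE

Corrected query:
SELECT author, SUM(sold) FROM books GROUP BY author HAVING SUM(sold) > 41557

Result:
author  | SUM(sold)
--------+----------
Atwood  | 79064    
Le Guin | 92943    
Orwell  | 87054    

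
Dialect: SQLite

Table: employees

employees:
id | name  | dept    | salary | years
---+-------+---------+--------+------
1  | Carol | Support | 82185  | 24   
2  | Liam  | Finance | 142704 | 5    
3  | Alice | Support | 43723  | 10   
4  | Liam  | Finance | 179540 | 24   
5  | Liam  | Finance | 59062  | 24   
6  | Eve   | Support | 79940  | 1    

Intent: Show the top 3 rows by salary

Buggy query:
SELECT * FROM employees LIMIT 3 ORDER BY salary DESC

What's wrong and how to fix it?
Bug: LIMIT must come after ORDER BY

Fix: Sort with ORDER BY, then apply LIMIT

Corrected query:
SELECT * FROM employees ORDER BY salary DESC LIMIT 3

Result:
id | name  | dept    | salary | years
---+-------+---------+--------+------
4  | Liam  | Finance | 179540 | 24   
2  | Liam  | Finance | 142704 | 5    
1  | Carol | Support | 82185  | 24   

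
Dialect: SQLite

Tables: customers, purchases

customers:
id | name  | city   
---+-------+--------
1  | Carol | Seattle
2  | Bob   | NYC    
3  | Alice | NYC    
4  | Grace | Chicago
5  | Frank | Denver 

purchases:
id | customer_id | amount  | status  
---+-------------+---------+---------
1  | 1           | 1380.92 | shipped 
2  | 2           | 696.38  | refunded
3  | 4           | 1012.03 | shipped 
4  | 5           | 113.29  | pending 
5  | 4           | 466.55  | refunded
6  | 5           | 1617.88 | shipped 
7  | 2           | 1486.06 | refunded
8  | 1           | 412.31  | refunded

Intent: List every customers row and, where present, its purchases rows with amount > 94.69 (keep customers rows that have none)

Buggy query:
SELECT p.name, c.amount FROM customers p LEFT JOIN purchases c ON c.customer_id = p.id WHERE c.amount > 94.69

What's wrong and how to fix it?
Bug: A WHERE condition on the right-hand table after LEFT JOIN drops unmatched parents

Fix: Move the right-table condition into the ON clause so unmatched parents are kept

Corrected query:
SELECT p.name, c.amount FROM customers p LEFT JOIN purchases c ON c.customer_id = p.id AND c.amount > 94.69

Result:
name  | amount 
------+--------
Carol | 412.31 
Carol | 1380.92
Bob   | 696.38 
Bob   | 1486.06
Alice | NULL   
Grace | 466.55 
Grace | 1012.03
Frank | 113.29 
Frank | 1617.88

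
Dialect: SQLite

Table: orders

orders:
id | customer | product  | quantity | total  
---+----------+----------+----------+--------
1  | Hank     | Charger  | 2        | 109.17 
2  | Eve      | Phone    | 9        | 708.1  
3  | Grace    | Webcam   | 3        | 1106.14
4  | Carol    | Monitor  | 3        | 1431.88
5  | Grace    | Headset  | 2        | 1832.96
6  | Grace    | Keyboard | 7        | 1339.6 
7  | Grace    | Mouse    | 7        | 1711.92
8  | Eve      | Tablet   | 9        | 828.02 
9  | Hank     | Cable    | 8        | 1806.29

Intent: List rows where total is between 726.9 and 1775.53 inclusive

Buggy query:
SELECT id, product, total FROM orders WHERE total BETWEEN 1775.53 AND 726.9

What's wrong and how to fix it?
Bug: BETWEEN expects the lower bound first; with 1775.53 AND 726.9 the range is empty

Fix: Write BETWEEN 726.9 AND 1775.53

Corrected query:
SELECT id, product, total FROM orders WHERE total BETWEEN 726.9 AND 1775.53

Result:
id | product  | total  
---+----------+--------
3  | Webcam   | 1106.14
4  | Monitor  | 1431.88
6  | Keyboard | 1339.6 
7  | Mouse    | 1711.92
8  | Tablet   | 828.02 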